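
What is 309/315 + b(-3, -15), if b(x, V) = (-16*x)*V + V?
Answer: -77072/105 ≈ -734.02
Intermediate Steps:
b(x, V) = V - 16*V*x (b(x, V) = -16*V*x + V = V - 16*V*x)
309/315 + b(-3, -15) = 309/315 - 15*(1 - 16*(-3)) = 309*(1/315) - 15*(1 + 48) = 103/105 - 15*49 = 103/105 - 735 = -77072/105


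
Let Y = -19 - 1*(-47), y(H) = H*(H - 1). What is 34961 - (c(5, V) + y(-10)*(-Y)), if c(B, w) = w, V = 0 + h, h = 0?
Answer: 38041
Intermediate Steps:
V = 0 (V = 0 + 0 = 0)
y(H) = H*(-1 + H)
Y = 28 (Y = -19 + 47 = 28)
34961 - (c(5, V) + y(-10)*(-Y)) = 34961 - (0 + (-10*(-1 - 10))*(-1*28)) = 34961 - (0 - 10*(-11)*(-28)) = 34961 - (0 + 110*(-28)) = 34961 - (0 - 3080) = 34961 - 1*(-3080) = 34961 + 3080 = 38041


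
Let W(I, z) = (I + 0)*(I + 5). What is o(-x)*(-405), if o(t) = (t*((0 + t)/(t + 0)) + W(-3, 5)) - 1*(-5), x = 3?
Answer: 1620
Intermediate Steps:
W(I, z) = I*(5 + I)
o(t) = -1 + t (o(t) = (t*((0 + t)/(t + 0)) - 3*(5 - 3)) - 1*(-5) = (t*(t/t) - 3*2) + 5 = (t*1 - 6) + 5 = (t - 6) + 5 = (-6 + t) + 5 = -1 + t)
o(-x)*(-405) = (-1 - 1*3)*(-405) = (-1 - 3)*(-405) = -4*(-405) = 1620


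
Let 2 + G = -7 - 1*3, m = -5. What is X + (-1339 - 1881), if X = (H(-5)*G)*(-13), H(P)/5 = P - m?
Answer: -3220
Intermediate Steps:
G = -12 (G = -2 + (-7 - 1*3) = -2 + (-7 - 3) = -2 - 10 = -12)
H(P) = 25 + 5*P (H(P) = 5*(P - 1*(-5)) = 5*(P + 5) = 5*(5 + P) = 25 + 5*P)
X = 0 (X = ((25 + 5*(-5))*(-12))*(-13) = ((25 - 25)*(-12))*(-13) = (0*(-12))*(-13) = 0*(-13) = 0)
X + (-1339 - 1881) = 0 + (-1339 - 1881) = 0 - 3220 = -3220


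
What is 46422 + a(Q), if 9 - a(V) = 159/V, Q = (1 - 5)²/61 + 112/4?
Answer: 80037345/1724 ≈ 46425.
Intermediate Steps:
Q = 1724/61 (Q = (-4)²*(1/61) + 112*(¼) = 16*(1/61) + 28 = 16/61 + 28 = 1724/61 ≈ 28.262)
a(V) = 9 - 159/V
46422 + a(Q) = 46422 + (9 - 159/1724/61) = 46422 + (9 - 159*61/1724) = 46422 + (9 - 9699/1724) = 46422 + 5817/1724 = 80037345/1724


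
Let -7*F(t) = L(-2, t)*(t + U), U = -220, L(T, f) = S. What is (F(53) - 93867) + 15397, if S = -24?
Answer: -553298/7 ≈ -79043.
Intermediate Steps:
L(T, f) = -24
F(t) = -5280/7 + 24*t/7 (F(t) = -(-24)*(t - 220)/7 = -(-24)*(-220 + t)/7 = -(5280 - 24*t)/7 = -5280/7 + 24*t/7)
(F(53) - 93867) + 15397 = ((-5280/7 + (24/7)*53) - 93867) + 15397 = ((-5280/7 + 1272/7) - 93867) + 15397 = (-4008/7 - 93867) + 15397 = -661077/7 + 15397 = -553298/7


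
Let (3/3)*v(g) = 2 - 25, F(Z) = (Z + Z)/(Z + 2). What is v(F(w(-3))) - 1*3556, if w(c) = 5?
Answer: -3579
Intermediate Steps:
F(Z) = 2*Z/(2 + Z) (F(Z) = (2*Z)/(2 + Z) = 2*Z/(2 + Z))
v(g) = -23 (v(g) = 2 - 25 = -23)
v(F(w(-3))) - 1*3556 = -23 - 1*3556 = -23 - 3556 = -3579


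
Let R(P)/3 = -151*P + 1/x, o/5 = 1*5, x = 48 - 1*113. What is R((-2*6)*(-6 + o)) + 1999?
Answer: 6843392/65 ≈ 1.0528e+5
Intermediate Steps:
x = -65 (x = 48 - 113 = -65)
o = 25 (o = 5*(1*5) = 5*5 = 25)
R(P) = -3/65 - 453*P (R(P) = 3*(-151*P + 1/(-65)) = 3*(-151*P - 1/65) = 3*(-1/65 - 151*P) = -3/65 - 453*P)
R((-2*6)*(-6 + o)) + 1999 = (-3/65 - 453*(-2*6)*(-6 + 25)) + 1999 = (-3/65 - (-5436)*19) + 1999 = (-3/65 - 453*(-228)) + 1999 = (-3/65 + 103284) + 1999 = 6713457/65 + 1999 = 6843392/65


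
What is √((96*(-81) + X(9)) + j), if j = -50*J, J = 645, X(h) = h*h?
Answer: I*√39945 ≈ 199.86*I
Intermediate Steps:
X(h) = h²
j = -32250 (j = -50*645 = -32250)
√((96*(-81) + X(9)) + j) = √((96*(-81) + 9²) - 32250) = √((-7776 + 81) - 32250) = √(-7695 - 32250) = √(-39945) = I*√39945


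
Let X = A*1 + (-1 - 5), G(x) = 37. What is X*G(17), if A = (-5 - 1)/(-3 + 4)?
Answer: -444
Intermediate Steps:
A = -6 (A = -6/1 = -6*1 = -6)
X = -12 (X = -6*1 + (-1 - 5) = -6 - 6 = -12)
X*G(17) = -12*37 = -444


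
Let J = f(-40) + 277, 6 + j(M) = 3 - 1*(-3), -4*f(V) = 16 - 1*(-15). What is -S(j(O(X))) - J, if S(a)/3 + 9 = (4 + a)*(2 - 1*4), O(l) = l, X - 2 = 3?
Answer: -873/4 ≈ -218.25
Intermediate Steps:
X = 5 (X = 2 + 3 = 5)
f(V) = -31/4 (f(V) = -(16 - 1*(-15))/4 = -(16 + 15)/4 = -¼*31 = -31/4)
j(M) = 0 (j(M) = -6 + (3 - 1*(-3)) = -6 + (3 + 3) = -6 + 6 = 0)
J = 1077/4 (J = -31/4 + 277 = 1077/4 ≈ 269.25)
S(a) = -51 - 6*a (S(a) = -27 + 3*((4 + a)*(2 - 1*4)) = -27 + 3*((4 + a)*(2 - 4)) = -27 + 3*((4 + a)*(-2)) = -27 + 3*(-8 - 2*a) = -27 + (-24 - 6*a) = -51 - 6*a)
-S(j(O(X))) - J = -(-51 - 6*0) - 1*1077/4 = -(-51 + 0) - 1077/4 = -1*(-51) - 1077/4 = 51 - 1077/4 = -873/4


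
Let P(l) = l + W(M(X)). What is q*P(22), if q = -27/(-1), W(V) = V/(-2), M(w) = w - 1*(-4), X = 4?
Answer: 486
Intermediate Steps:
M(w) = 4 + w (M(w) = w + 4 = 4 + w)
W(V) = -V/2 (W(V) = V*(-½) = -V/2)
P(l) = -4 + l (P(l) = l - (4 + 4)/2 = l - ½*8 = l - 4 = -4 + l)
q = 27 (q = -27*(-1) = 27)
q*P(22) = 27*(-4 + 22) = 27*18 = 486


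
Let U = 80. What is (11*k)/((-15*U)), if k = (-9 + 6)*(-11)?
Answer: -121/400 ≈ -0.30250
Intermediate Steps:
k = 33 (k = -3*(-11) = 33)
(11*k)/((-15*U)) = (11*33)/((-15*80)) = 363/(-1200) = 363*(-1/1200) = -121/400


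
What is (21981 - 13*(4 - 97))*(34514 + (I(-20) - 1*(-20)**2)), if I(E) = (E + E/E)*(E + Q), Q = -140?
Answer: 861601260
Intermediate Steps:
I(E) = (1 + E)*(-140 + E) (I(E) = (E + E/E)*(E - 140) = (E + 1)*(-140 + E) = (1 + E)*(-140 + E))
(21981 - 13*(4 - 97))*(34514 + (I(-20) - 1*(-20)**2)) = (21981 - 13*(4 - 97))*(34514 + ((-140 + (-20)**2 - 139*(-20)) - 1*(-20)**2)) = (21981 - 13*(-93))*(34514 + ((-140 + 400 + 2780) - 1*400)) = (21981 + 1209)*(34514 + (3040 - 400)) = 23190*(34514 + 2640) = 23190*37154 = 861601260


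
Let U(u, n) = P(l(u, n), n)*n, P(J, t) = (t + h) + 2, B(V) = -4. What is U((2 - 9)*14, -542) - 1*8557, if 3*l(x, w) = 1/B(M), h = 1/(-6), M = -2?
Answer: 852640/3 ≈ 2.8421e+5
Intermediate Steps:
h = -1/6 ≈ -0.16667
l(x, w) = -1/12 (l(x, w) = (1/3)/(-4) = (1/3)*(-1/4) = -1/12)
P(J, t) = 11/6 + t (P(J, t) = (t - 1/6) + 2 = (-1/6 + t) + 2 = 11/6 + t)
U(u, n) = n*(11/6 + n) (U(u, n) = (11/6 + n)*n = n*(11/6 + n))
U((2 - 9)*14, -542) - 1*8557 = (1/6)*(-542)*(11 + 6*(-542)) - 1*8557 = (1/6)*(-542)*(11 - 3252) - 8557 = (1/6)*(-542)*(-3241) - 8557 = 878311/3 - 8557 = 852640/3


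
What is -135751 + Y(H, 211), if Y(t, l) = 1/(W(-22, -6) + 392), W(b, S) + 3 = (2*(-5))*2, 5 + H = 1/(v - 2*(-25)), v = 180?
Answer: -50092118/369 ≈ -1.3575e+5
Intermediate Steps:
H = -1149/230 (H = -5 + 1/(180 - 2*(-25)) = -5 + 1/(180 + 50) = -5 + 1/230 = -1149/230 ≈ -4.9957)
W(b, S) = -23 (W(b, S) = -3 + (2*(-5))*2 = -3 - 10*2 = -3 - 20 = -23)
Y(t, l) = 1/369 (Y(t, l) = 1/(-23 + 392) = 1/369)
-135751 + Y(H, 211) = -135751 + 1/369 = -50092118/369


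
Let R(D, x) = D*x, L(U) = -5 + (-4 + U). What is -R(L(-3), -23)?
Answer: -276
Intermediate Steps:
L(U) = -9 + U
-R(L(-3), -23) = -(-9 - 3)*(-23) = -(-12)*(-23) = -1*276 = -276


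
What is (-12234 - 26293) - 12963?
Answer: -51490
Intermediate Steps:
(-12234 - 26293) - 12963 = -38527 - 12963 = -51490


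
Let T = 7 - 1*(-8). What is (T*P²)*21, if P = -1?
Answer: 315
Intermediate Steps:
T = 15 (T = 7 + 8 = 15)
(T*P²)*21 = (15*(-1)²)*21 = (15*1)*21 = 15*21 = 315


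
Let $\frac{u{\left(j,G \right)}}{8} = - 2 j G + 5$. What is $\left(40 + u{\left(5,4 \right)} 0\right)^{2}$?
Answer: $1600$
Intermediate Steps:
$u{\left(j,G \right)} = 40 - 16 G j$ ($u{\left(j,G \right)} = 8 \left(- 2 j G + 5\right) = 8 \left(- 2 G j + 5\right) = 8 \left(5 - 2 G j\right) = 40 - 16 G j$)
$\left(40 + u{\left(5,4 \right)} 0\right)^{2} = \left(40 + \left(40 - 64 \cdot 5\right) 0\right)^{2} = \left(40 + \left(40 - 320\right) 0\right)^{2} = \left(40 - 0\right)^{2} = \left(40 + 0\right)^{2} = 40^{2} = 1600$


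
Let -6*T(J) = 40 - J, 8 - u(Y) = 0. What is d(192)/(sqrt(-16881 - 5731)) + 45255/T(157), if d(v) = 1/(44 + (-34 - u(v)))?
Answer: 30170/13 - I*sqrt(5653)/22612 ≈ 2320.8 - 0.0033251*I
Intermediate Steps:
u(Y) = 8 (u(Y) = 8 - 1*0 = 8 + 0 = 8)
T(J) = -20/3 + J/6 (T(J) = -(40 - J)/6 = -20/3 + J/6)
d(v) = 1/2 (d(v) = 1/(44 + (-34 - 1*8)) = 1/(44 + (-34 - 8)) = 1/(44 - 42) = 1/2)
d(192)/(sqrt(-16881 - 5731)) + 45255/T(157) = 1/(2*(sqrt(-16881 - 5731))) + 45255/(-20/3 + (1/6)*157) = 1/(2*(sqrt(-22612))) + 45255/(-20/3 + 157/6) = 1/(2*((2*I*sqrt(5653)))) + 45255/(39/2) = (-I*sqrt(5653)/11306)/2 + 45255*(2/39) = -I*sqrt(5653)/22612 + 30170/13 = 30170/13 - I*sqrt(5653)/22612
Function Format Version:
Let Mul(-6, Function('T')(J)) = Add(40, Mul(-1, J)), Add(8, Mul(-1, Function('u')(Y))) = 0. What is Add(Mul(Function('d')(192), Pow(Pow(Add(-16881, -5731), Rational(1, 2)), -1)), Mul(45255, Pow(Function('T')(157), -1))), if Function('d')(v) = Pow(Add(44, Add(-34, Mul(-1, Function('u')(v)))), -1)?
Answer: Add(Rational(30170, 13), Mul(Rational(-1, 22612), I, Pow(5653, Rational(1, 2)))) ≈ Add(2320.8, Mul(-0.0033251, I))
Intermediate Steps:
Function('u')(Y) = 8 (Function('u')(Y) = Add(8, Mul(-1, 0)) = Add(8, 0) = 8)
Function('T')(J) = Add(Rational(-20, 3), Mul(Rational(1, 6), J)) (Function('T')(J) = Mul(Rational(-1, 6), Add(40, Mul(-1, J))) = Add(Rational(-20, 3), Mul(Rational(1, 6), J)))
Function('d')(v) = Rational(1, 2) (Function('d')(v) = Pow(Add(44, Add(-34, Mul(-1, 8))), -1) = Pow(Add(44, Add(-34, -8)), -1) = Pow(Add(44, -42), -1) = Pow(2, -1) = Rational(1, 2))
Add(Mul(Function('d')(192), Pow(Pow(Add(-16881, -5731), Rational(1, 2)), -1)), Mul(45255, Pow(Function('T')(157), -1))) = Add(Mul(Rational(1, 2), Pow(Pow(Add(-16881, -5731), Rational(1, 2)), -1)), Mul(45255, Pow(Add(Rational(-20, 3), Mul(Rational(1, 6), 157)), -1))) = Add(Mul(Rational(1, 2), Pow(Pow(-22612, Rational(1, 2)), -1)), Mul(45255, Pow(Add(Rational(-20, 3), Rational(157, 6)), -1))) = Add(Mul(Rational(1, 2), Pow(Mul(2, I, Pow(5653, Rational(1, 2))), -1)), Mul(45255, Pow(Rational(39, 2), -1))) = Add(Mul(Rational(1, 2), Mul(Rational(-1, 11306), I, Pow(5653, Rational(1, 2)))), Mul(45255, Rational(2, 39))) = Add(Mul(Rational(-1, 22612), I, Pow(5653, Rational(1, 2))), Rational(30170, 13)) = Add(Rational(30170, 13), Mul(Rational(-1, 22612), I, Pow(5653, Rational(1, 2))))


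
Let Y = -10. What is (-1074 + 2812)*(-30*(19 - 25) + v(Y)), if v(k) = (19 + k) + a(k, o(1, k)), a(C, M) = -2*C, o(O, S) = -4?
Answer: 363242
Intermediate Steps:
v(k) = 19 - k (v(k) = (19 + k) - 2*k = 19 - k)
(-1074 + 2812)*(-30*(19 - 25) + v(Y)) = (-1074 + 2812)*(-30*(19 - 25) + (19 - 1*(-10))) = 1738*(-30*(-6) + (19 + 10)) = 1738*(180 + 29) = 1738*209 = 363242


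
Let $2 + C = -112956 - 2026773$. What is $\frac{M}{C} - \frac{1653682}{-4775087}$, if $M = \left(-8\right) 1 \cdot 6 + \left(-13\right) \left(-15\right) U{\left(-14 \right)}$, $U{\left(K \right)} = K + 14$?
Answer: $\frac{3538663843718}{10217401681597} \approx 0.34634$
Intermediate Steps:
$U{\left(K \right)} = 14 + K$
$C = -2139731$ ($C = -2 - 2139729 = -2139731$)
$M = -48$ ($M = \left(-8\right) 1 \cdot 6 + \left(-13\right) \left(-15\right) \left(14 - 14\right) = \left(-8\right) 6 + 195 \cdot 0 = -48 + 0 = -48$)
$\frac{M}{C} - \frac{1653682}{-4775087} = - \frac{48}{-2139731} - \frac{1653682}{-4775087} = \left(-48\right) \left(- \frac{1}{2139731}\right) - - \frac{1653682}{4775087} = \frac{48}{2139731} + \frac{1653682}{4775087} = \frac{3538663843718}{10217401681597}$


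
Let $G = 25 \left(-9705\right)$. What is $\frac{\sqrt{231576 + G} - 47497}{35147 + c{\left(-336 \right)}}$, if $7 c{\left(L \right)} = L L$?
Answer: $- \frac{47497}{51275} + \frac{i \sqrt{11049}}{51275} \approx -0.92632 + 0.00205 i$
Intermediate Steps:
$G = -242625$
$c{\left(L \right)} = \frac{L^{2}}{7}$ ($c{\left(L \right)} = \frac{L L}{7} = \frac{L^{2}}{7}$)
$\frac{\sqrt{231576 + G} - 47497}{35147 + c{\left(-336 \right)}} = \frac{\sqrt{231576 - 242625} - 47497}{35147 + \frac{\left(-336\right)^{2}}{7}} = \frac{\sqrt{-11049} - 47497}{35147 + \frac{1}{7} \cdot 112896} = \frac{i \sqrt{11049} - 47497}{35147 + 16128} = \frac{-47497 + i \sqrt{11049}}{51275} = \left(-47497 + i \sqrt{11049}\right) \frac{1}{51275} = - \frac{47497}{51275} + \frac{i \sqrt{11049}}{51275}$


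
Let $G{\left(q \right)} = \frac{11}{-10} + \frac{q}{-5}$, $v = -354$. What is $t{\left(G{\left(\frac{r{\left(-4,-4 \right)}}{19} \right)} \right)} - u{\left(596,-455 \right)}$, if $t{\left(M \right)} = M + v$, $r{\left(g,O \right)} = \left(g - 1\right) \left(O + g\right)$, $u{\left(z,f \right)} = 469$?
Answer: $- \frac{156659}{190} \approx -824.52$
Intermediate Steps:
$r{\left(g,O \right)} = \left(-1 + g\right) \left(O + g\right)$
$G{\left(q \right)} = - \frac{11}{10} - \frac{q}{5}$ ($G{\left(q \right)} = 11 \left(- \frac{1}{10}\right) + q \left(- \frac{1}{5}\right) = - \frac{11}{10} - \frac{q}{5}$)
$t{\left(M \right)} = -354 + M$ ($t{\left(M \right)} = M - 354 = -354 + M$)
$t{\left(G{\left(\frac{r{\left(-4,-4 \right)}}{19} \right)} \right)} - u{\left(596,-455 \right)} = \left(-354 - \left(\frac{11}{10} + \frac{\left(\left(-4\right)^{2} - -4 - -4 - -16\right) \frac{1}{19}}{5}\right)\right) - 469 = \left(-354 - \left(\frac{11}{10} + \frac{\left(16 + 4 + 4 + 16\right) \frac{1}{19}}{5}\right)\right) - 469 = \left(-354 - \left(\frac{11}{10} + \frac{40 \cdot \frac{1}{19}}{5}\right)\right) - 469 = \left(-354 - \frac{289}{190}\right) - 469 = - \frac{67549}{190} - 469 = - \frac{156659}{190}$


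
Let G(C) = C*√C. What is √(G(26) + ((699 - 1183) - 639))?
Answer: √(-1123 + 26*√26) ≈ 31.471*I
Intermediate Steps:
G(C) = C^(3/2)
√(G(26) + ((699 - 1183) - 639)) = √(26^(3/2) + ((699 - 1183) - 639)) = √(26*√26 + (-484 - 639)) = √(26*√26 - 1123) = √(-1123 + 26*√26)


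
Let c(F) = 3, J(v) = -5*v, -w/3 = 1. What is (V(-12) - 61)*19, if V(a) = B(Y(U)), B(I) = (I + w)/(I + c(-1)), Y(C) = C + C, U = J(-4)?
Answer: -49134/43 ≈ -1142.7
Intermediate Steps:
w = -3 (w = -3*1 = -3)
U = 20 (U = -5*(-4) = 20)
Y(C) = 2*C
B(I) = (-3 + I)/(3 + I) (B(I) = (I - 3)/(I + 3) = (-3 + I)/(3 + I))
V(a) = 37/43 (V(a) = (-3 + 2*20)/(3 + 2*20) = (-3 + 40)/(3 + 40) = 37/43)
(V(-12) - 61)*19 = (37/43 - 61)*19 = -2586/43*19 = -49134/43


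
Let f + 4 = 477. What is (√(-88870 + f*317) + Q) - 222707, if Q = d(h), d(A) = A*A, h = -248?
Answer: -161203 + √61071 ≈ -1.6096e+5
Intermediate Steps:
f = 473 (f = -4 + 477 = 473)
d(A) = A²
Q = 61504 (Q = (-248)² = 61504)
(√(-88870 + f*317) + Q) - 222707 = (√(-88870 + 473*317) + 61504) - 222707 = (√(-88870 + 149941) + 61504) - 222707 = (√61071 + 61504) - 222707 = (61504 + √61071) - 222707 = -161203 + √61071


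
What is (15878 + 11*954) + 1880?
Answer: 28252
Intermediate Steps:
(15878 + 11*954) + 1880 = (15878 + 10494) + 1880 = 26372 + 1880 = 28252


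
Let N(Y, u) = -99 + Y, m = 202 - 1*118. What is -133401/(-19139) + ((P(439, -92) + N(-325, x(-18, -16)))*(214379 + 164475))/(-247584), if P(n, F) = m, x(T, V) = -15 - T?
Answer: 312291179153/592313772 ≈ 527.24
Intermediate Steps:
m = 84 (m = 202 - 118 = 84)
P(n, F) = 84
-133401/(-19139) + ((P(439, -92) + N(-325, x(-18, -16)))*(214379 + 164475))/(-247584) = -133401/(-19139) + ((84 + (-99 - 325))*(214379 + 164475))/(-247584) = -133401*(-1/19139) + ((84 - 424)*378854)*(-1/247584) = 133401/19139 - 340*378854*(-1/247584) = 133401/19139 - 128810360*(-1/247584) = 133401/19139 + 16101295/30948 = 312291179153/592313772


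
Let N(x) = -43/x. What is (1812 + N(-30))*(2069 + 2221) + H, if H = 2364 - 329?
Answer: 7781664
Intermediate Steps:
H = 2035
(1812 + N(-30))*(2069 + 2221) + H = (1812 - 43/(-30))*(2069 + 2221) + 2035 = (1812 - 43*(-1/30))*4290 + 2035 = (1812 + 43/30)*4290 + 2035 = (54403/30)*4290 + 2035 = 7779629 + 2035 = 7781664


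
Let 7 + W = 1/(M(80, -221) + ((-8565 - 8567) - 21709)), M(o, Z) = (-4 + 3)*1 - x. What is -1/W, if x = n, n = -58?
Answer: 38784/271489 ≈ 0.14286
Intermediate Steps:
x = -58
M(o, Z) = 57 (M(o, Z) = (-4 + 3)*1 - 1*(-58) = -1*1 + 58 = -1 + 58 = 57)
W = -271489/38784 (W = -7 + 1/(57 + ((-8565 - 8567) - 21709)) = -7 + 1/(57 + (-17132 - 21709)) = -7 + 1/(57 - 38841) = -7 + 1/(-38784) = -7 - 1/38784 = -271489/38784 ≈ -7.0000)
-1/W = -1/(-271489/38784) = -1*(-38784/271489) = 38784/271489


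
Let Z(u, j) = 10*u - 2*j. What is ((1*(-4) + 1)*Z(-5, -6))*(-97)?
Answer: -11058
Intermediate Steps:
Z(u, j) = -2*j + 10*u
((1*(-4) + 1)*Z(-5, -6))*(-97) = ((1*(-4) + 1)*(-2*(-6) + 10*(-5)))*(-97) = ((-4 + 1)*(12 - 50))*(-97) = -3*(-38)*(-97) = 114*(-97) = -11058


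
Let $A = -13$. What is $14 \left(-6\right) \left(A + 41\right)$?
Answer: $-2352$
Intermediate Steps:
$14 \left(-6\right) \left(A + 41\right) = 14 \left(-6\right) \left(-13 + 41\right) = \left(-84\right) 28 = -2352$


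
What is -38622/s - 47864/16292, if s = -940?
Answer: 73029683/1914310 ≈ 38.149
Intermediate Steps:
-38622/s - 47864/16292 = -38622/(-940) - 47864/16292 = -38622*(-1/940) - 47864*1/16292 = 19311/470 - 11966/4073 = 73029683/1914310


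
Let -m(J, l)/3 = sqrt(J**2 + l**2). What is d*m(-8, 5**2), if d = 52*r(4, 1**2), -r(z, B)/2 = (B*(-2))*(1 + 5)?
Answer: -3744*sqrt(689) ≈ -98276.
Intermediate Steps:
m(J, l) = -3*sqrt(J**2 + l**2)
r(z, B) = 24*B (r(z, B) = -2*B*(-2)*(1 + 5) = -2*(-2*B)*6 = -(-24)*B = 24*B)
d = 1248 (d = 52*(24*1**2) = 52*(24*1) = 52*24 = 1248)
d*m(-8, 5**2) = 1248*(-3*sqrt((-8)**2 + (5**2)**2)) = 1248*(-3*sqrt(64 + 25**2)) = 1248*(-3*sqrt(64 + 625)) = 1248*(-3*sqrt(689)) = -3744*sqrt(689)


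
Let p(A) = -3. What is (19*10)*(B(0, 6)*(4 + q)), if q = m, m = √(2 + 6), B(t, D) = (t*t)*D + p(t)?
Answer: -2280 - 1140*√2 ≈ -3892.2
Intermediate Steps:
B(t, D) = -3 + D*t² (B(t, D) = (t*t)*D - 3 = t²*D - 3 = D*t² - 3 = -3 + D*t²)
m = 2*√2 (m = √8 = 2*√2 ≈ 2.8284)
q = 2*√2 ≈ 2.8284
(19*10)*(B(0, 6)*(4 + q)) = (19*10)*((-3 + 6*0²)*(4 + 2*√2)) = 190*((-3 + 6*0)*(4 + 2*√2)) = 190*((-3 + 0)*(4 + 2*√2)) = 190*(-3*(4 + 2*√2)) = 190*(-12 - 6*√2) = -2280 - 1140*√2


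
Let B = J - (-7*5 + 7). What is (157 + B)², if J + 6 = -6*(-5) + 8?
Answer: 47089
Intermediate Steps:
J = 32 (J = -6 + (-6*(-5) + 8) = -6 + (30 + 8) = -6 + 38 = 32)
B = 60 (B = 32 - (-7*5 + 7) = 32 - (-35 + 7) = 32 - 1*(-28) = 32 + 28 = 60)
(157 + B)² = (157 + 60)² = 217² = 47089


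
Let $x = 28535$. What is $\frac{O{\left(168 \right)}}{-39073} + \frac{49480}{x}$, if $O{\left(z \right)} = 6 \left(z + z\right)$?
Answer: $\frac{375161096}{222989611} \approx 1.6824$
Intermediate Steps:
$O{\left(z \right)} = 12 z$ ($O{\left(z \right)} = 6 \cdot 2 z = 12 z$)
$\frac{O{\left(168 \right)}}{-39073} + \frac{49480}{x} = \frac{12 \cdot 168}{-39073} + \frac{49480}{28535} = 2016 \left(- \frac{1}{39073}\right) + 49480 \cdot \frac{1}{28535} = - \frac{2016}{39073} + \frac{9896}{5707} = \frac{375161096}{222989611}$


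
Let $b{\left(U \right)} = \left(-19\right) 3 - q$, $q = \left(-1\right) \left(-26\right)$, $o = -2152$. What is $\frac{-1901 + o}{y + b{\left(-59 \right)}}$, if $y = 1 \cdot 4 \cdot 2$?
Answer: $\frac{1351}{25} \approx 54.04$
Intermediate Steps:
$q = 26$
$y = 8$ ($y = 4 \cdot 2 = 8$)
$b{\left(U \right)} = -83$ ($b{\left(U \right)} = \left(-19\right) 3 - 26 = -57 - 26 = -83$)
$\frac{-1901 + o}{y + b{\left(-59 \right)}} = \frac{-1901 - 2152}{8 - 83} = - \frac{4053}{-75} = \left(-4053\right) \left(- \frac{1}{75}\right) = \frac{1351}{25}$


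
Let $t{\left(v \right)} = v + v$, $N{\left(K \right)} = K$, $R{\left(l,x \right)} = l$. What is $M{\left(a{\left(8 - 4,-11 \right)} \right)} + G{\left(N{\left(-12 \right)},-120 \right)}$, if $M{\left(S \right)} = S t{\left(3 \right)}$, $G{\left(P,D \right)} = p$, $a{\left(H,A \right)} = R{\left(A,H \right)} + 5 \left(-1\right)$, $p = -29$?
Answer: $-125$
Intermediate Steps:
$t{\left(v \right)} = 2 v$
$a{\left(H,A \right)} = -5 + A$ ($a{\left(H,A \right)} = A + 5 \left(-1\right) = A - 5 = -5 + A$)
$G{\left(P,D \right)} = -29$
$M{\left(S \right)} = 6 S$ ($M{\left(S \right)} = S 2 \cdot 3 = S 6 = 6 S$)
$M{\left(a{\left(8 - 4,-11 \right)} \right)} + G{\left(N{\left(-12 \right)},-120 \right)} = 6 \left(-5 - 11\right) - 29 = 6 \left(-16\right) - 29 = -96 - 29 = -125$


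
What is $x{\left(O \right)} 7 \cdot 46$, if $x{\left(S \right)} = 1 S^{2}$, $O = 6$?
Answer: $11592$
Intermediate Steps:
$x{\left(S \right)} = S^{2}$
$x{\left(O \right)} 7 \cdot 46 = 6^{2} \cdot 7 \cdot 46 = 36 \cdot 7 \cdot 46 = 252 \cdot 46 = 11592$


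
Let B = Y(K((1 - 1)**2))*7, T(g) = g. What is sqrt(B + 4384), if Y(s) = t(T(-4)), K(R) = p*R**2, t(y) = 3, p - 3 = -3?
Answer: sqrt(4405) ≈ 66.370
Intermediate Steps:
p = 0 (p = 3 - 3 = 0)
K(R) = 0 (K(R) = 0*R**2 = 0)
Y(s) = 3
B = 21 (B = 3*7 = 21)
sqrt(B + 4384) = sqrt(21 + 4384) = sqrt(4405)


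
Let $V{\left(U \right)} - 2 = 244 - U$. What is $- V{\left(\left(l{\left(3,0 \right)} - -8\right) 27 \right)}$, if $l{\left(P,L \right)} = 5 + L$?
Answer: $105$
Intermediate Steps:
$V{\left(U \right)} = 246 - U$ ($V{\left(U \right)} = 2 - \left(-244 + U\right) = 246 - U$)
$- V{\left(\left(l{\left(3,0 \right)} - -8\right) 27 \right)} = - (246 - \left(\left(5 + 0\right) - -8\right) 27) = - (246 - \left(5 + 8\right) 27) = - (246 - 13 \cdot 27) = - (246 - 351) = \left(-1\right) \left(-105\right) = 105$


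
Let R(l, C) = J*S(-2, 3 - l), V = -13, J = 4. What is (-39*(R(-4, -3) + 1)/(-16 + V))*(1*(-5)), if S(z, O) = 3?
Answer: -2535/29 ≈ -87.414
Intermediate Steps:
R(l, C) = 12 (R(l, C) = 4*3 = 12)
(-39*(R(-4, -3) + 1)/(-16 + V))*(1*(-5)) = (-39*(12 + 1)/(-16 - 13))*(1*(-5)) = -507/(-29)*(-5) = -507*(-1)/29*(-5) = -39*(-13/29)*(-5) = (507/29)*(-5) = -2535/29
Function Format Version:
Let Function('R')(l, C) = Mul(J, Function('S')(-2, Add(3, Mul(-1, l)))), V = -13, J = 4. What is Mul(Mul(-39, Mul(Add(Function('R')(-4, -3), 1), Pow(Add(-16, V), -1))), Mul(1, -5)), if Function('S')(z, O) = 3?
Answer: Rational(-2535, 29) ≈ -87.414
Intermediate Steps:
Function('R')(l, C) = 12 (Function('R')(l, C) = Mul(4, 3) = 12)
Mul(Mul(-39, Mul(Add(Function('R')(-4, -3), 1), Pow(Add(-16, V), -1))), Mul(1, -5)) = Mul(Mul(-39, Mul(Add(12, 1), Pow(Add(-16, -13), -1))), Mul(1, -5)) = Mul(Mul(-39, Mul(13, Pow(-29, -1))), -5) = Mul(Mul(-39, Mul(13, Rational(-1, 29))), -5) = Mul(Mul(-39, Rational(-13, 29)), -5) = Mul(Rational(507, 29), -5) = Rational(-2535, 29)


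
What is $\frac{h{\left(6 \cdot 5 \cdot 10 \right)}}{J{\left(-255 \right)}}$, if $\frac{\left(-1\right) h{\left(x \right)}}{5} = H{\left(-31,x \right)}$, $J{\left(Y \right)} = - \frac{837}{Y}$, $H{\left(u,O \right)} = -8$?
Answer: $\frac{3400}{279} \approx 12.186$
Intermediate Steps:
$h{\left(x \right)} = 40$ ($h{\left(x \right)} = \left(-5\right) \left(-8\right) = 40$)
$\frac{h{\left(6 \cdot 5 \cdot 10 \right)}}{J{\left(-255 \right)}} = \frac{40}{\left(-837\right) \frac{1}{-255}} = \frac{40}{\left(-837\right) \left(- \frac{1}{255}\right)} = \frac{40}{\frac{279}{85}} = 40 \cdot \frac{85}{279} = \frac{3400}{279}$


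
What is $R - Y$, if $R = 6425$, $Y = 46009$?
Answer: $-39584$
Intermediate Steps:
$R - Y = 6425 - 46009 = -39584$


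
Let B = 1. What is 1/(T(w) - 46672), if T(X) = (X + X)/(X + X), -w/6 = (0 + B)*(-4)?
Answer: -1/46671 ≈ -2.1427e-5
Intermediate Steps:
w = 24 (w = -6*(0 + 1)*(-4) = -6*(-4) = 24)
T(X) = 1 (T(X) = (2*X)/((2*X)) = (2*X)*(1/(2*X)) = 1)
1/(T(w) - 46672) = 1/(1 - 46672) = 1/(-46671) = -1/46671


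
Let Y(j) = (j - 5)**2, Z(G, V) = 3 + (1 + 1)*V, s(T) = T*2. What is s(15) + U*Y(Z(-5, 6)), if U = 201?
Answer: 20130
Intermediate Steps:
s(T) = 2*T
Z(G, V) = 3 + 2*V
Y(j) = (-5 + j)**2
s(15) + U*Y(Z(-5, 6)) = 2*15 + 201*(-5 + (3 + 2*6))**2 = 30 + 201*(-5 + (3 + 12))**2 = 30 + 201*(-5 + 15)**2 = 30 + 201*10**2 = 30 + 201*100 = 30 + 20100 = 20130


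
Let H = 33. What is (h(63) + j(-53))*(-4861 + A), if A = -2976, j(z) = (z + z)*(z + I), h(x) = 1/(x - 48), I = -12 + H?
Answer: -398754397/15 ≈ -2.6584e+7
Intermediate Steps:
I = 21 (I = -12 + 33 = 21)
h(x) = 1/(-48 + x)
j(z) = 2*z*(21 + z) (j(z) = (z + z)*(z + 21) = (2*z)*(21 + z) = 2*z*(21 + z))
(h(63) + j(-53))*(-4861 + A) = (1/(-48 + 63) + 2*(-53)*(21 - 53))*(-4861 - 2976) = (1/15 + 2*(-53)*(-32))*(-7837) = (1/15 + 3392)*(-7837) = (50881/15)*(-7837) = -398754397/15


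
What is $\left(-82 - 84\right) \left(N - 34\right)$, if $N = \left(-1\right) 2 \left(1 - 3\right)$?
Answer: $4980$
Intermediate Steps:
$N = 4$ ($N = - 2 \left(1 - 3\right) = \left(-2\right) \left(-2\right) = 4$)
$\left(-82 - 84\right) \left(N - 34\right) = \left(-82 - 84\right) \left(4 - 34\right) = \left(-166\right) \left(-30\right) = 4980$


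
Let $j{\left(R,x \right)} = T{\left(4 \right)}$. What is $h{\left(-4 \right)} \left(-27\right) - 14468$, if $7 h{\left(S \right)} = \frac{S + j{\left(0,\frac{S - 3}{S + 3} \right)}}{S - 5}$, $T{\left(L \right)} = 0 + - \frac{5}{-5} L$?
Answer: $-14468$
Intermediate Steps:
$T{\left(L \right)} = L$ ($T{\left(L \right)} = 0 + \left(-5\right) \left(- \frac{1}{5}\right) L = 0 + 1 L = 0 + L = L$)
$j{\left(R,x \right)} = 4$
$h{\left(S \right)} = \frac{4 + S}{7 \left(-5 + S\right)}$ ($h{\left(S \right)} = \frac{\left(S + 4\right) \frac{1}{S - 5}}{7} = \frac{\left(4 + S\right) \frac{1}{-5 + S}}{7} = \frac{\frac{1}{-5 + S} \left(4 + S\right)}{7} = \frac{4 + S}{7 \left(-5 + S\right)}$)
$h{\left(-4 \right)} \left(-27\right) - 14468 = \frac{4 - 4}{7 \left(-5 - 4\right)} \left(-27\right) - 14468 = \frac{1}{7} \frac{1}{-9} \cdot 0 \left(-27\right) - 14468 = \frac{1}{7} \left(- \frac{1}{9}\right) 0 \left(-27\right) - 14468 = 0 \left(-27\right) - 14468 = 0 - 14468 = -14468$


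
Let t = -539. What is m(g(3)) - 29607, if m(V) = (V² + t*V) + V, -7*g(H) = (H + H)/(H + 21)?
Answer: -23196823/784 ≈ -29588.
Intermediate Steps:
g(H) = -2*H/(7*(21 + H)) (g(H) = -(H + H)/(7*(H + 21)) = -2*H/(7*(21 + H)))
m(V) = V² - 538*V (m(V) = (V² - 539*V) + V = V² - 538*V)
m(g(3)) - 29607 = (-2*3/(147 + 7*3))*(-538 - 2*3/(147 + 7*3)) - 29607 = (-2*3/(147 + 21))*(-538 - 2*3/(147 + 21)) - 29607 = (-2*3/168)*(-538 - 2*3/168) - 29607 = (-2*3*1/168)*(-538 - 2*3*1/168) - 29607 = -(-538 - 1/28)/28 - 29607 = -1/28*(-15065/28) - 29607 = 15065/784 - 29607 = -23196823/784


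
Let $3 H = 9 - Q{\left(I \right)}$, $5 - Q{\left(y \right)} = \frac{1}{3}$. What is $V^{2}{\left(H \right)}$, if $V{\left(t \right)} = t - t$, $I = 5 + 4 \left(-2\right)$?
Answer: $0$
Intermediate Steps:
$I = -3$ ($I = 5 - 8 = -3$)
$Q{\left(y \right)} = \frac{14}{3}$ ($Q{\left(y \right)} = 5 - \frac{1}{3} = \frac{14}{3}$)
$H = \frac{13}{9}$ ($H = \frac{9 - \frac{14}{3}}{3} = \frac{1}{3} \cdot \frac{13}{3} = \frac{13}{9} \approx 1.4444$)
$V{\left(t \right)} = 0$
$V^{2}{\left(H \right)} = 0^{2} = 0$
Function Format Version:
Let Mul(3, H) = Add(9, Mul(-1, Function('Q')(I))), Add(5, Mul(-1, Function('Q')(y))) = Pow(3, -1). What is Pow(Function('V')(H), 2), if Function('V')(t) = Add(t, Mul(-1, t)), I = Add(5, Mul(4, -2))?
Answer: 0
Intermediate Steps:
I = -3 (I = Add(5, -8) = -3)
Function('Q')(y) = Rational(14, 3) (Function('Q')(y) = Add(5, Mul(-1, Pow(3, -1))) = Add(5, Mul(-1, Rational(1, 3))) = Add(5, Rational(-1, 3)) = Rational(14, 3))
H = Rational(13, 9) (H = Mul(Rational(1, 3), Add(9, Mul(-1, Rational(14, 3)))) = Mul(Rational(1, 3), Add(9, Rational(-14, 3))) = Mul(Rational(1, 3), Rational(13, 3)) = Rational(13, 9) ≈ 1.4444)
Function('V')(t) = 0
Pow(Function('V')(H), 2) = Pow(0, 2) = 0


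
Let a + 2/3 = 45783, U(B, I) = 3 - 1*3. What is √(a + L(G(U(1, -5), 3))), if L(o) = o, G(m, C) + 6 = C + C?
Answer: 7*√8409/3 ≈ 213.97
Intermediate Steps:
U(B, I) = 0 (U(B, I) = 3 - 3 = 0)
G(m, C) = -6 + 2*C (G(m, C) = -6 + (C + C) = -6 + 2*C)
a = 137347/3 (a = -⅔ + 45783 = 137347/3 ≈ 45782.)
√(a + L(G(U(1, -5), 3))) = √(137347/3 + (-6 + 2*3)) = √(137347/3 + (-6 + 6)) = √(137347/3 + 0) = √(137347/3) = 7*√8409/3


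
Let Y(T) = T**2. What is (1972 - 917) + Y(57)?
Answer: 4304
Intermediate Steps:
(1972 - 917) + Y(57) = (1972 - 917) + 57**2 = 1055 + 3249 = 4304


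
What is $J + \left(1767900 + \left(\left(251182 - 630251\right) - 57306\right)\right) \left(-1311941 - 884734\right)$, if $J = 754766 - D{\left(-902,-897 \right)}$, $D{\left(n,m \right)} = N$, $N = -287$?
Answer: $-2924926924322$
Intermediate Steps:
$D{\left(n,m \right)} = -287$
$J = 755053$ ($J = 754766 - -287 = 754766 + 287 = 755053$)
$J + \left(1767900 + \left(\left(251182 - 630251\right) - 57306\right)\right) \left(-1311941 - 884734\right) = 755053 + \left(1767900 + \left(\left(251182 - 630251\right) - 57306\right)\right) \left(-1311941 - 884734\right) = 755053 + \left(1767900 - 436375\right) \left(-2196675\right) = 755053 + 1331525 \left(-2196675\right) = 755053 - 2924927679375 = -2924926924322$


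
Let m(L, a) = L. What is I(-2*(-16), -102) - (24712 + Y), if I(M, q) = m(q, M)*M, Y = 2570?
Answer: -30546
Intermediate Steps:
I(M, q) = M*q (I(M, q) = q*M = M*q)
I(-2*(-16), -102) - (24712 + Y) = -2*(-16)*(-102) - (24712 + 2570) = 32*(-102) - 1*27282 = -3264 - 27282 = -30546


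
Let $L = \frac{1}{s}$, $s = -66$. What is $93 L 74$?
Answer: $- \frac{1147}{11} \approx -104.27$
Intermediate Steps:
$L = - \frac{1}{66}$ ($L = \frac{1}{-66} = - \frac{1}{66} \approx -0.015152$)
$93 L 74 = 93 \left(- \frac{1}{66}\right) 74 = \left(- \frac{31}{22}\right) 74 = - \frac{1147}{11}$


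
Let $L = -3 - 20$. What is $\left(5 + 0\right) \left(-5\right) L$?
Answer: $575$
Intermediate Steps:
$L = -23$ ($L = -3 - 20 = -23$)
$\left(5 + 0\right) \left(-5\right) L = \left(5 + 0\right) \left(-5\right) \left(-23\right) = 5 \left(-5\right) \left(-23\right) = \left(-25\right) \left(-23\right) = 575$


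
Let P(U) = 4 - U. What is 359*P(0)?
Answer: 1436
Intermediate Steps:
359*P(0) = 359*(4 - 1*0) = 359*(4 + 0) = 359*4 = 1436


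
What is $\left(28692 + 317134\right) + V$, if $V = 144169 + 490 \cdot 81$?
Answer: $529685$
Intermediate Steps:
$V = 183859$ ($V = 144169 + 39690 = 183859$)
$\left(28692 + 317134\right) + V = \left(28692 + 317134\right) + 183859 = 345826 + 183859 = 529685$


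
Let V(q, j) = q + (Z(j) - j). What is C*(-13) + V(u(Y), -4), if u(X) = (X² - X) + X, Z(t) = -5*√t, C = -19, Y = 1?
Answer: 252 - 10*I ≈ 252.0 - 10.0*I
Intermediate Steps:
u(X) = X²
V(q, j) = q - j - 5*√j (V(q, j) = q + (-5*√j - j) = q + (-j - 5*√j) = q - j - 5*√j)
C*(-13) + V(u(Y), -4) = -19*(-13) + (1² - 1*(-4) - 10*I) = 247 + (1 + 4 - 10*I) = 247 + (5 - 10*I) = 252 - 10*I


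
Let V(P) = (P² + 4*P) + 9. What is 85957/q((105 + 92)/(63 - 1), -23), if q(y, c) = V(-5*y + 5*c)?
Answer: 330418708/63875301 ≈ 5.1729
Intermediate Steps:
V(P) = 9 + P² + 4*P
q(y, c) = 9 + (-5*y + 5*c)² - 20*y + 20*c (q(y, c) = 9 + (-5*y + 5*c)² + 4*(-5*y + 5*c) = 9 + (-5*y + 5*c)² + (-20*y + 20*c) = 9 + (-5*y + 5*c)² - 20*y + 20*c)
85957/q((105 + 92)/(63 - 1), -23) = 85957/(9 - 20*(105 + 92)/(63 - 1) + 20*(-23) + 25*(-23 - (105 + 92)/(63 - 1))²) = 85957/(9 - 3940/62 - 460 + 25*(-23 - 197/62)²) = 85957/(9 - 20*197/62 - 460 + 25*(-23 - 1*197/62)²) = 85957/(9 - 1970/31 - 460 + 25*(-23 - 197/62)²) = 85957/(9 - 1970/31 - 460 + 25*(-1623/62)²) = 85957/(9 - 1970/31 - 460 + 25*(2634129/3844)) = 85957/(9 - 1970/31 - 460 + 65853225/3844) = 85957/(63875301/3844) = 85957*(3844/63875301) = 330418708/63875301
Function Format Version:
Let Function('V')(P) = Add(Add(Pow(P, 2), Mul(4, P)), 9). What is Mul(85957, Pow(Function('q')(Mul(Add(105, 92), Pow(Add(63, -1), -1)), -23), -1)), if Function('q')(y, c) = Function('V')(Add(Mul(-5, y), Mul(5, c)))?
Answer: Rational(330418708, 63875301) ≈ 5.1729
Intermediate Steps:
Function('V')(P) = Add(9, Pow(P, 2), Mul(4, P))
Function('q')(y, c) = Add(9, Pow(Add(Mul(-5, y), Mul(5, c)), 2), Mul(-20, y), Mul(20, c)) (Function('q')(y, c) = Add(9, Pow(Add(Mul(-5, y), Mul(5, c)), 2), Mul(4, Add(Mul(-5, y), Mul(5, c)))) = Add(9, Pow(Add(Mul(-5, y), Mul(5, c)), 2), Add(Mul(-20, y), Mul(20, c))) = Add(9, Pow(Add(Mul(-5, y), Mul(5, c)), 2), Mul(-20, y), Mul(20, c)))
Mul(85957, Pow(Function('q')(Mul(Add(105, 92), Pow(Add(63, -1), -1)), -23), -1)) = Mul(85957, Pow(Add(9, Mul(-20, Mul(Add(105, 92), Pow(Add(63, -1), -1))), Mul(20, -23), Mul(25, Pow(Add(-23, Mul(-1, Mul(Add(105, 92), Pow(Add(63, -1), -1)))), 2))), -1)) = Mul(85957, Pow(Add(9, Mul(-20, Mul(197, Pow(62, -1))), -460, Mul(25, Pow(Add(-23, Mul(-1, Mul(197, Pow(62, -1)))), 2))), -1)) = Mul(85957, Pow(Add(9, Mul(-20, Mul(197, Rational(1, 62))), -460, Mul(25, Pow(Add(-23, Mul(-1, Mul(197, Rational(1, 62)))), 2))), -1)) = Mul(85957, Pow(Add(9, Mul(-20, Rational(197, 62)), -460, Mul(25, Pow(Add(-23, Mul(-1, Rational(197, 62))), 2))), -1)) = Mul(85957, Pow(Add(9, Rational(-1970, 31), -460, Mul(25, Pow(Add(-23, Rational(-197, 62)), 2))), -1)) = Mul(85957, Pow(Add(9, Rational(-1970, 31), -460, Mul(25, Pow(Rational(-1623, 62), 2))), -1)) = Mul(85957, Pow(Add(9, Rational(-1970, 31), -460, Mul(25, Rational(2634129, 3844))), -1)) = Mul(85957, Pow(Add(9, Rational(-1970, 31), -460, Rational(65853225, 3844)), -1)) = Mul(85957, Pow(Rational(63875301, 3844), -1)) = Mul(85957, Rational(3844, 63875301)) = Rational(330418708, 63875301)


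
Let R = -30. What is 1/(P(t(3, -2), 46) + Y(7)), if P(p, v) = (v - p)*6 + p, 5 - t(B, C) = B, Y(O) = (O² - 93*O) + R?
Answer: -1/366 ≈ -0.0027322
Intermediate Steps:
Y(O) = -30 + O² - 93*O (Y(O) = (O² - 93*O) - 30 = -30 + O² - 93*O)
t(B, C) = 5 - B
P(p, v) = -5*p + 6*v (P(p, v) = (-6*p + 6*v) + p = -5*p + 6*v)
1/(P(t(3, -2), 46) + Y(7)) = 1/((-5*(5 - 1*3) + 6*46) + (-30 + 7² - 93*7)) = 1/((-5*(5 - 3) + 276) + (-30 + 49 - 651)) = 1/((-5*2 + 276) - 632) = 1/((-10 + 276) - 632) = 1/(266 - 632) = 1/(-366) = -1/366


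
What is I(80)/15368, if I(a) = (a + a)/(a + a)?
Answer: 1/15368 ≈ 6.5070e-5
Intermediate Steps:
I(a) = 1 (I(a) = (2*a)/((2*a)) = (2*a)*(1/(2*a)) = 1)
I(80)/15368 = 1/15368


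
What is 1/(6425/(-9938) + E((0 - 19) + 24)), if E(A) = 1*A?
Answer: 9938/43265 ≈ 0.22970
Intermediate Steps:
E(A) = A
1/(6425/(-9938) + E((0 - 19) + 24)) = 1/(6425/(-9938) + ((0 - 19) + 24)) = 1/(6425*(-1/9938) + (-19 + 24)) = 1/(-6425/9938 + 5) = 1/(43265/9938) = 9938/43265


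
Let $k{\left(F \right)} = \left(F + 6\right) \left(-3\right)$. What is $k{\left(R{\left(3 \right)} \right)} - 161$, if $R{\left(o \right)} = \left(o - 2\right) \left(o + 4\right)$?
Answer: $-200$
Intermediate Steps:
$R{\left(o \right)} = \left(-2 + o\right) \left(4 + o\right)$
$k{\left(F \right)} = -18 - 3 F$ ($k{\left(F \right)} = \left(6 + F\right) \left(-3\right) = -18 - 3 F$)
$k{\left(R{\left(3 \right)} \right)} - 161 = \left(-18 - 3 \left(-8 + 3^{2} + 2 \cdot 3\right)\right) - 161 = \left(-18 - 3 \left(-8 + 9 + 6\right)\right) - 161 = \left(-18 - 21\right) - 161 = -39 - 161 = -200$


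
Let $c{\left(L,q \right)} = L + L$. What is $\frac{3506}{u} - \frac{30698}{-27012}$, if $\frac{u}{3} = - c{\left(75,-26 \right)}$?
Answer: $- \frac{6740831}{1012950} \approx -6.6547$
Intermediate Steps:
$c{\left(L,q \right)} = 2 L$
$u = -450$ ($u = 3 \left(- 2 \cdot 75\right) = 3 \left(\left(-1\right) 150\right) = 3 \left(-150\right) = -450$)
$\frac{3506}{u} - \frac{30698}{-27012} = \frac{3506}{-450} - \frac{30698}{-27012} = 3506 \left(- \frac{1}{450}\right) - - \frac{15349}{13506} = - \frac{1753}{225} + \frac{15349}{13506} = - \frac{6740831}{1012950}$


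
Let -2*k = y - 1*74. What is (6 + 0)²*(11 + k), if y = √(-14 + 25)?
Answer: 1728 - 18*√11 ≈ 1668.3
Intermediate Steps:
y = √11 ≈ 3.3166
k = 37 - √11/2 (k = -(√11 - 1*74)/2 = -(√11 - 74)/2 = -(-74 + √11)/2 = 37 - √11/2 ≈ 35.342)
(6 + 0)²*(11 + k) = (6 + 0)²*(11 + (37 - √11/2)) = 6²*(48 - √11/2) = 36*(48 - √11/2) = 1728 - 18*√11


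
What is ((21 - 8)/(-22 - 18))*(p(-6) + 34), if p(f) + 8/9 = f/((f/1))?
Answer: -3991/360 ≈ -11.086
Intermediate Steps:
p(f) = ⅑ (p(f) = -8/9 + f/((f/1)) = -8/9 + f/((f*1)) = -8/9 + f/f = -8/9 + 1 = ⅑)
((21 - 8)/(-22 - 18))*(p(-6) + 34) = ((21 - 8)/(-22 - 18))*(⅑ + 34) = (13/(-40))*(307/9) = (13*(-1/40))*(307/9) = -13/40*307/9 = -3991/360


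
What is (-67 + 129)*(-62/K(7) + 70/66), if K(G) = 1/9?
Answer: -1139498/33 ≈ -34530.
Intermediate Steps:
K(G) = 1/9
(-67 + 129)*(-62/K(7) + 70/66) = (-67 + 129)*(-62/1/9 + 70/66) = 62*(-62*9 + 70*(1/66)) = 62*(-558 + 35/33) = 62*(-18379/33) = -1139498/33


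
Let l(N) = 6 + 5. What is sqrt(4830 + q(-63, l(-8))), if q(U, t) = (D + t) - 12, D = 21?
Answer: 5*sqrt(194) ≈ 69.642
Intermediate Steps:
l(N) = 11
q(U, t) = 9 + t (q(U, t) = (21 + t) - 12 = 9 + t)
sqrt(4830 + q(-63, l(-8))) = sqrt(4830 + (9 + 11)) = sqrt(4830 + 20) = sqrt(4850) = 5*sqrt(194)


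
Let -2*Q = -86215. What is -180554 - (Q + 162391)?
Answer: -772105/2 ≈ -3.8605e+5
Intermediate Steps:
Q = 86215/2 (Q = -1/2*(-86215) = 86215/2 ≈ 43108.)
-180554 - (Q + 162391) = -180554 - (86215/2 + 162391) = -180554 - 1*410997/2 = -180554 - 410997/2 = -772105/2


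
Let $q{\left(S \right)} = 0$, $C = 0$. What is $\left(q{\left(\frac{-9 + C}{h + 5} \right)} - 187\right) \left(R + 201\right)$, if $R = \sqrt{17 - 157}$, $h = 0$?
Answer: $-37587 - 374 i \sqrt{35} \approx -37587.0 - 2212.6 i$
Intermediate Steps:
$R = 2 i \sqrt{35}$ ($R = \sqrt{-140} = 2 i \sqrt{35} \approx 11.832 i$)
$\left(q{\left(\frac{-9 + C}{h + 5} \right)} - 187\right) \left(R + 201\right) = \left(0 - 187\right) \left(2 i \sqrt{35} + 201\right) = - 187 \left(201 + 2 i \sqrt{35}\right) = -37587 - 374 i \sqrt{35}$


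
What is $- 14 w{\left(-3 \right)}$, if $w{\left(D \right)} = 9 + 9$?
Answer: $-252$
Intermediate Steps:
$w{\left(D \right)} = 18$
$- 14 w{\left(-3 \right)} = \left(-14\right) 18 = -252$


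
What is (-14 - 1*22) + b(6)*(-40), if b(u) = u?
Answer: -276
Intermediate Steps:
(-14 - 1*22) + b(6)*(-40) = (-14 - 1*22) + 6*(-40) = (-14 - 22) - 240 = -36 - 240 = -276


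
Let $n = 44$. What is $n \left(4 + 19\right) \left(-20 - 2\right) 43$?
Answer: $-957352$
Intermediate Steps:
$n \left(4 + 19\right) \left(-20 - 2\right) 43 = 44 \left(4 + 19\right) \left(-20 - 2\right) 43 = 44 \cdot 23 \left(-22\right) 43 = 44 \left(-506\right) 43 = \left(-22264\right) 43 = -957352$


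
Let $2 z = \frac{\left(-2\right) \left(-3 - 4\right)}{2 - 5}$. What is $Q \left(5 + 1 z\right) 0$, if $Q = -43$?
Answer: $0$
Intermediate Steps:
$z = - \frac{7}{3}$ ($z = \frac{- 2 \left(-3 - 4\right) \frac{1}{2 - 5}}{2} = \frac{\left(-2\right) \left(-7\right) \frac{1}{2 - 5}}{2} = \frac{14 \frac{1}{-3}}{2} = \frac{14 \left(- \frac{1}{3}\right)}{2} = \frac{1}{2} \left(- \frac{14}{3}\right) = - \frac{7}{3} \approx -2.3333$)
$Q \left(5 + 1 z\right) 0 = - 43 \left(5 + 1 \left(- \frac{7}{3}\right)\right) 0 = - 43 \left(5 - \frac{7}{3}\right) 0 = \left(-43\right) \frac{8}{3} \cdot 0 = \left(- \frac{344}{3}\right) 0 = 0$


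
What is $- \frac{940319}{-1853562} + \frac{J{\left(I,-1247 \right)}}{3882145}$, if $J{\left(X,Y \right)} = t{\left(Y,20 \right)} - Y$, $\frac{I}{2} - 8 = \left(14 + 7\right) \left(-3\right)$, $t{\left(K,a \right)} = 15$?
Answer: $\frac{3652793899499}{7195796450490} \approx 0.50763$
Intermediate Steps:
$I = -110$ ($I = 16 + 2 \left(14 + 7\right) \left(-3\right) = 16 + 2 \cdot 21 \left(-3\right) = 16 + 2 \left(-63\right) = 16 - 126 = -110$)
$J{\left(X,Y \right)} = 15 - Y$
$- \frac{940319}{-1853562} + \frac{J{\left(I,-1247 \right)}}{3882145} = - \frac{940319}{-1853562} + \frac{15 - -1247}{3882145} = \left(-940319\right) \left(- \frac{1}{1853562}\right) + \left(15 + 1247\right) \frac{1}{3882145} = \frac{940319}{1853562} + 1262 \cdot \frac{1}{3882145} = \frac{940319}{1853562} + \frac{1262}{3882145} = \frac{3652793899499}{7195796450490}$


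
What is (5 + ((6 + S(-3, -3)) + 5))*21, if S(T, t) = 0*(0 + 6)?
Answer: 336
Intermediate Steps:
S(T, t) = 0 (S(T, t) = 0*6 = 0)
(5 + ((6 + S(-3, -3)) + 5))*21 = (5 + ((6 + 0) + 5))*21 = (5 + (6 + 5))*21 = (5 + 11)*21 = 16*21 = 336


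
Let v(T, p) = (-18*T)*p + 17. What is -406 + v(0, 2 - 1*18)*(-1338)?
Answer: -23152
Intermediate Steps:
v(T, p) = 17 - 18*T*p (v(T, p) = -18*T*p + 17 = 17 - 18*T*p)
-406 + v(0, 2 - 1*18)*(-1338) = -406 + (17 - 18*0*(2 - 1*18))*(-1338) = -406 + (17 - 18*0*(2 - 18))*(-1338) = -406 + (17 - 18*0*(-16))*(-1338) = -406 + (17 + 0)*(-1338) = -406 + 17*(-1338) = -406 - 22746 = -23152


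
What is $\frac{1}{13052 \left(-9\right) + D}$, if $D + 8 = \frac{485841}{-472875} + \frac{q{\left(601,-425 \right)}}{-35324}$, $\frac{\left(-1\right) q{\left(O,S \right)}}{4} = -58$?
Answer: $- \frac{1391986375}{163526430685707} \approx -8.5123 \cdot 10^{-6}$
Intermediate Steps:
$q{\left(O,S \right)} = 232$ ($q{\left(O,S \right)} = \left(-4\right) \left(-58\right) = 232$)
$D = - \frac{12575187207}{1391986375}$ ($D = -8 + \left(\frac{485841}{-472875} + \frac{232}{-35324}\right) = -8 + \left(485841 \left(- \frac{1}{472875}\right) + 232 \left(- \frac{1}{35324}\right)\right) = -8 - \frac{1439296207}{1391986375} = - \frac{12575187207}{1391986375} \approx -9.034$)
$\frac{1}{13052 \left(-9\right) + D} = \frac{1}{13052 \left(-9\right) - \frac{12575187207}{1391986375}} = \frac{1}{-117468 - \frac{12575187207}{1391986375}} = \frac{1}{- \frac{163526430685707}{1391986375}} = - \frac{1391986375}{163526430685707}$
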